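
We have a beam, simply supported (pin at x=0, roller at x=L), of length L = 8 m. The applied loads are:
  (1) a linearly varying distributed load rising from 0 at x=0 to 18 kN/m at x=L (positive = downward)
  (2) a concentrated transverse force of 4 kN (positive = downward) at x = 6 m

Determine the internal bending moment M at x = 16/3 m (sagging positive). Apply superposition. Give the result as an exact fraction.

M(16/3) = 688/9 kN·m

Load 1 — triangular load w₀=18 kN/m (0→w₀ over full span):
  M_1 = w₀Lx/6 - w₀x³/(6L) = 18·8·(16/3)/6 - 18·(16/3)³/(6·8) = 640/9 kN·m
Load 2 — point force P=4 kN at a=6 m (b=L-a=2):
  M_2 = Pbx/L  [x≤a] = 4·2·(16/3)/8 = 16/3 kN·m
Superposition: M = Σ M_i = 688/9 kN·m ≈ 76.444444 kN·m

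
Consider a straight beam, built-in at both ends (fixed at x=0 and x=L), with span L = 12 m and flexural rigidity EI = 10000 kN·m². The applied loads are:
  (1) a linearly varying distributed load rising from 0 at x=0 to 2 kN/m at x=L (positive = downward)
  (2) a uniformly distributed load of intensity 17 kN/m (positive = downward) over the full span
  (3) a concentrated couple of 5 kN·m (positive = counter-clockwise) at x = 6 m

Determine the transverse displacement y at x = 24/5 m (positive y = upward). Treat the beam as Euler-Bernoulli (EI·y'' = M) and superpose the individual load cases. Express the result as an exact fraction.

Load 1 — triangular load w₀=2 kN/m (0→w₀ over full span):
  y_1 = -w₀x²(L-x)²(x+2L)/(120LEI) = -2·(24/5)²·(12-(24/5))²·((24/5)+2·12)/(120·12·10000) = -46656/9765625 m
Load 2 — uniform load w=17 kN/m over full span:
  y_2 = -wx²(L-x)²/(24EI) = -17·(24/5)²·(12-(24/5))²/(24·10000) = -33048/390625 m
Load 3 — applied couple M₀=5 kN·m at a=6 m (b=L-a=6):
  y_3 = (R_Ax³/6 - M_Ax²/2)/EI  [x≤a] with R_A=5/8, M_A=5/4 = ((5/8)·(24/5)³/6 - (5/4)·(24/5)²/2)/10000 = -9/31250 m
Superposition: y = Σ y_i = -1751337/19531250 m ≈ -0.089668 m

y(24/5) = -1751337/19531250 m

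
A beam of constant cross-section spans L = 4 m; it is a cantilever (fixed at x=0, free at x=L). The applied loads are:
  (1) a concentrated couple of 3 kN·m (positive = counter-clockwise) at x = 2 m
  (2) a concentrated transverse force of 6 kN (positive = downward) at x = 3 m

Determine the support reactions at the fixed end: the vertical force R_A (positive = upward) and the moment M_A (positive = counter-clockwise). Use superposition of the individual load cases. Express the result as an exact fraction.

R_A = 6 kN, M_A = 15 kN·m

Load 1 — applied couple M₀=3 kN·m at a=2 m (b=L-a=2):
  R_A = 0 kN
  M_A = -M₀ = -3 kN·m
Load 2 — point force P=6 kN at a=3 m (b=L-a=1):
  R_A = P = 6 kN
  M_A = Pa = 6·3 = 18 kN·m
Superposition: R_A = 6 kN, M_A = 15 kN·m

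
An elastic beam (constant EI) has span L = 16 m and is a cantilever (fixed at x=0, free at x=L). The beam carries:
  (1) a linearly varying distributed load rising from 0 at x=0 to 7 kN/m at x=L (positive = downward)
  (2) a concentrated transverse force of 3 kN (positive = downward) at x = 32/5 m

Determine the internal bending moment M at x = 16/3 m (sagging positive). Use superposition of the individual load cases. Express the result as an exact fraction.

Load 1 — triangular load w₀=7 kN/m (0→w₀ over full span):
  M_1 = w₀Lx/2 - w₀L²/3 - w₀x³/(6L) = 7·16·(16/3)/2 - 7·16²/3 - 7·(16/3)³/(6·16) = -25088/81 kN·m
Load 2 — point force P=3 kN at a=32/5 m (b=L-a=48/5):
  M_2 = -P(a-x)  [x≤a] = -3·((32/5)-(16/3)) = -16/5 kN·m
Superposition: M = Σ M_i = -126736/405 kN·m ≈ -312.928395 kN·m

M(16/3) = -126736/405 kN·m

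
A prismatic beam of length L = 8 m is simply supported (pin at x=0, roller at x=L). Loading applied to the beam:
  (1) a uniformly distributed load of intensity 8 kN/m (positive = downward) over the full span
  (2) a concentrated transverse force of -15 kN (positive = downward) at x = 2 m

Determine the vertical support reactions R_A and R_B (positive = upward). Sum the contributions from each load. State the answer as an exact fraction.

R_A = 83/4 kN, R_B = 113/4 kN

Load 1 — uniform load w=8 kN/m over full span:
  R_A = wL/2 = 8·8/2 = 32 kN
  R_B = wL/2 = 8·8/2 = 32 kN
Load 2 — point force P=-15 kN at a=2 m (b=L-a=6):
  R_A = Pb/L = (-15)·6/8 = -45/4 kN
  R_B = Pa/L = (-15)·2/8 = -15/4 kN
Superposition: R_A = 83/4 kN, R_B = 113/4 kN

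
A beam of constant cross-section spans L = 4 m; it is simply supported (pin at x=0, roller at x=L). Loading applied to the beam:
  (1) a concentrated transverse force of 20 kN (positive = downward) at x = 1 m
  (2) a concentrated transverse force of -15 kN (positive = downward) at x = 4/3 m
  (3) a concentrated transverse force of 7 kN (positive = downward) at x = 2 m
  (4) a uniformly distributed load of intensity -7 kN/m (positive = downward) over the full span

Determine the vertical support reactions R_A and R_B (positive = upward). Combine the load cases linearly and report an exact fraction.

R_A = -11/2 kN, R_B = -21/2 kN

Load 1 — point force P=20 kN at a=1 m (b=L-a=3):
  R_A = Pb/L = 20·3/4 = 15 kN
  R_B = Pa/L = 20·1/4 = 5 kN
Load 2 — point force P=-15 kN at a=4/3 m (b=L-a=8/3):
  R_A = Pb/L = (-15)·(8/3)/4 = -10 kN
  R_B = Pa/L = (-15)·(4/3)/4 = -5 kN
Load 3 — point force P=7 kN at a=2 m (b=L-a=2):
  R_A = Pb/L = 7·2/4 = 7/2 kN
  R_B = Pa/L = 7·2/4 = 7/2 kN
Load 4 — uniform load w=-7 kN/m over full span:
  R_A = wL/2 = (-7)·4/2 = -14 kN
  R_B = wL/2 = (-7)·4/2 = -14 kN
Superposition: R_A = -11/2 kN, R_B = -21/2 kN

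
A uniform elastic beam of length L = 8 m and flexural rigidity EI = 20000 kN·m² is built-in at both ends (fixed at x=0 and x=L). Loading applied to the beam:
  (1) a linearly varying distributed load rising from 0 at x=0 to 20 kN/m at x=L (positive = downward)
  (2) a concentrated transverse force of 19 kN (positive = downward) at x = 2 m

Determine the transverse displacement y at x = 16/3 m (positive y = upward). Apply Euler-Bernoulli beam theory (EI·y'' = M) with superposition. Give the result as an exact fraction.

y(16/3) = -19291/3645000 m

Load 1 — triangular load w₀=20 kN/m (0→w₀ over full span):
  y_1 = -w₀x²(L-x)²(x+2L)/(120LEI) = -20·(16/3)²·(8-(16/3))²·((16/3)+2·8)/(120·8·20000) = -2048/455625 m
Load 2 — point force P=19 kN at a=2 m (b=L-a=6):
  y_2 = -Pa²(L-x)²(3bL-(3b+a)(L-x))/(6L³EI)  [x>a] = -19·2²·(8-(16/3))²·(3·6·8-(3·6+2)·(8-(16/3)))/(6·8³·20000) = -323/405000 m
Superposition: y = Σ y_i = -19291/3645000 m ≈ -0.005292 m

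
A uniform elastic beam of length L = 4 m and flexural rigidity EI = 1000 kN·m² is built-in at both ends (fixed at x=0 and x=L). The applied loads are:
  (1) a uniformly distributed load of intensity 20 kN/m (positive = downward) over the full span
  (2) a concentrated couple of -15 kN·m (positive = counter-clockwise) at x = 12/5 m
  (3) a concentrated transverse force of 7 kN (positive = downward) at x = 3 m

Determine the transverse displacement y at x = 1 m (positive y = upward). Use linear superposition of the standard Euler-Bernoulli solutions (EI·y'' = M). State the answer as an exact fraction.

y(1) = -1243/192000 m

Load 1 — uniform load w=20 kN/m over full span:
  y_1 = -wx²(L-x)²/(24EI) = -20·1²·(4-1)²/(24·1000) = -3/400 m
Load 2 — applied couple M₀=-15 kN·m at a=12/5 m (b=L-a=8/5):
  y_2 = (R_Ax³/6 - M_Ax²/2)/EI  [x≤a] with R_A=-27/5, M_A=-24/5 = ((-27/5)·1³/6 - (-24/5)·1²/2)/1000 = 3/2000 m
Load 3 — point force P=7 kN at a=3 m (b=L-a=1):
  y_3 = -Pb²x²(3aL-(3a+b)x)/(6L³EI)  [x≤a] = -7·1²·1²·(3·3·4-(3·3+1)·1)/(6·4³·1000) = -91/192000 m
Superposition: y = Σ y_i = -1243/192000 m ≈ -0.006474 m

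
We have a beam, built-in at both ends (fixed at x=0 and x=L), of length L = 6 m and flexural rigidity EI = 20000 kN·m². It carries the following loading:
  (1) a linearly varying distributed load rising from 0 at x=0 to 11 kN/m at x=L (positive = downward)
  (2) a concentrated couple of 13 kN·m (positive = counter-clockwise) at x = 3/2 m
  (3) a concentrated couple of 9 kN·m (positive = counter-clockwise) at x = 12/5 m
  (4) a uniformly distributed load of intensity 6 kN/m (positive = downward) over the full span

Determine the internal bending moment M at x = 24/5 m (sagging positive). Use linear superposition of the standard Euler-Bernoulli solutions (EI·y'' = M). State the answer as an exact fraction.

Load 1 — triangular load w₀=11 kN/m (0→w₀ over full span):
  M_1 = 3w₀Lx/20 - w₀L²/30 - w₀x³/(6L) = 3·11·6·(24/5)/20 - 11·6²/30 - 11·(24/5)³/(6·6) = 66/125 kN·m
Load 2 — applied couple M₀=13 kN·m at a=3/2 m (b=L-a=9/2):
  M_2 = R_Ax - M_A - M₀  [x>a] with R_A=39/16, M_A=-39/16 = (39/16)·(24/5) - (-39/16) - 13 = 91/80 kN·m
Load 3 — applied couple M₀=9 kN·m at a=12/5 m (b=L-a=18/5):
  M_3 = R_Ax - M_A - M₀  [x>a] with R_A=54/25, M_A=27/25 = (54/25)·(24/5) - (27/25) - 9 = 36/125 kN·m
Load 4 — uniform load w=6 kN/m over full span:
  M_4 = wLx/2 - wL²/12 - wx²/2 = 6·6·(24/5)/2 - 6·6²/12 - 6·(24/5)²/2 = -18/25 kN·m
Superposition: M = Σ M_i = 2467/2000 kN·m ≈ 1.233500 kN·m

M(24/5) = 2467/2000 kN·m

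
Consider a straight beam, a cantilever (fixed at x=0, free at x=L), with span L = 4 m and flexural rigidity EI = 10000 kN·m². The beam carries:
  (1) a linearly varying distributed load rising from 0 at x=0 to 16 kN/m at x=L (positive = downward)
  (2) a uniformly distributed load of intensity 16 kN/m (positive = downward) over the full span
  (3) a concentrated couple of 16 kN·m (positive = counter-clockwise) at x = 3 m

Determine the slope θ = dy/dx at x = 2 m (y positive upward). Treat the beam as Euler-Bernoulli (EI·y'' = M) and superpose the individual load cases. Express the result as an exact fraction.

θ(2) = -17/750 rad

Load 1 — triangular load w₀=16 kN/m (0→w₀ over full span):
  θ_1 = (w₀Lx²/4-w₀L²x/3-w₀x⁴/(24L))/EI = (16·4·2²/4-16·4²·2/3-16·2⁴/(24·4))/10000 = -41/3750 rad
Load 2 — uniform load w=16 kN/m over full span:
  θ_2 = -wx(x²-3Lx+3L²)/(6EI) = -16·2·(2²-3·4·2+3·4²)/(6·10000) = -28/1875 rad
Load 3 — applied couple M₀=16 kN·m at a=3 m (b=L-a=1):
  θ_3 = M₀x/EI  [x≤a] = 16·2/10000 = 2/625 rad
Superposition: θ = Σ θ_i = -17/750 rad ≈ -0.022667 rad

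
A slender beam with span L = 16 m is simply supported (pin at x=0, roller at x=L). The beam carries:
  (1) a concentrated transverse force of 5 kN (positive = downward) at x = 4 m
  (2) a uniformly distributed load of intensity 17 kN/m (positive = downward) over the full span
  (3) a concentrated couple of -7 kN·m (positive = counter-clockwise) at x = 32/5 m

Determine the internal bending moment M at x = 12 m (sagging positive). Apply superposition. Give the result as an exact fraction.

M(12) = 1659/4 kN·m

Load 1 — point force P=5 kN at a=4 m (b=L-a=12):
  M_1 = Pa(L-x)/L  [x>a] = 5·4·(16-12)/16 = 5 kN·m
Load 2 — uniform load w=17 kN/m over full span:
  M_2 = wx(L-x)/2 = 17·12·(16-12)/2 = 408 kN·m
Load 3 — applied couple M₀=-7 kN·m at a=32/5 m (b=L-a=48/5):
  M_3 = M₀x/L - M₀  [x>a] = (-7)·12/16 - (-7) = 7/4 kN·m
Superposition: M = Σ M_i = 1659/4 kN·m ≈ 414.750000 kN·m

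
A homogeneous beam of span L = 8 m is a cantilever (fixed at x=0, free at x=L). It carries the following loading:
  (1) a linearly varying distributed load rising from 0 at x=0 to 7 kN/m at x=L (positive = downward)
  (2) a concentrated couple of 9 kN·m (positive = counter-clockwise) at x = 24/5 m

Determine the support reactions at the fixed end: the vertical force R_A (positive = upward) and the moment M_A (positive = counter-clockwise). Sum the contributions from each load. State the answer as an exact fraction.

Load 1 — triangular load w₀=7 kN/m (0→w₀ over full span):
  R_A = w₀L/2 = 7·8/2 = 28 kN
  M_A = w₀L²/3 = 7·8²/3 = 448/3 kN·m
Load 2 — applied couple M₀=9 kN·m at a=24/5 m (b=L-a=16/5):
  R_A = 0 kN
  M_A = -M₀ = -9 kN·m
Superposition: R_A = 28 kN, M_A = 421/3 kN·m

R_A = 28 kN, M_A = 421/3 kN·m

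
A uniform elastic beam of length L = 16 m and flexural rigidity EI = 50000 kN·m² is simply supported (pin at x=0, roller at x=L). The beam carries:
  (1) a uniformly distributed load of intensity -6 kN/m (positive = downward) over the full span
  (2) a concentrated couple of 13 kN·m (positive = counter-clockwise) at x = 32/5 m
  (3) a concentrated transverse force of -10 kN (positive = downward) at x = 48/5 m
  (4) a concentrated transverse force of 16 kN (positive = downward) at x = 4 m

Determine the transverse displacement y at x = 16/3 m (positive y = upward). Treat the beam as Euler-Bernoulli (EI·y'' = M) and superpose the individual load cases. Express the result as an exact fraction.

Load 1 — uniform load w=-6 kN/m over full span:
  y_1 = -wx(L³-2Lx²+x³)/(24EI) = -(-6)·(16/3)·(16³-2·16·(16/3)²+(16/3)³)/(24·50000) = 22528/253125 m
Load 2 — applied couple M₀=13 kN·m at a=32/5 m (b=L-a=48/5):
  y_2 = (M₀x³/(6L)+C₁x)/EI  [x≤a] with C₁=M₀(3b²-L²)/(6L)=208/75 = (13·(16/3)³/(6·16)+(208/75)·(16/3))/50000 = 4472/6328125 m
Load 3 — point force P=-10 kN at a=48/5 m (b=L-a=32/5):
  y_3 = -Pbx(L²-b²-x²)/(6LEI)  [x≤a] = -(-10)·(32/5)·(16/3)·(16²-(32/5)²-(16/3)²)/(6·16·50000) = 83968/6328125 m
Load 4 — point force P=16 kN at a=4 m (b=L-a=12):
  y_4 = -Pa(L-x)(2Lx-a²-x²)/(6LEI)  [x>a] = -16·4·(16-(16/3))·(2·16·(16/3)-4²-(16/3)²)/(6·16·50000) = -4544/253125 m
Superposition: y = Σ y_i = 107608/1265625 m ≈ 0.085024 m

y(16/3) = 107608/1265625 m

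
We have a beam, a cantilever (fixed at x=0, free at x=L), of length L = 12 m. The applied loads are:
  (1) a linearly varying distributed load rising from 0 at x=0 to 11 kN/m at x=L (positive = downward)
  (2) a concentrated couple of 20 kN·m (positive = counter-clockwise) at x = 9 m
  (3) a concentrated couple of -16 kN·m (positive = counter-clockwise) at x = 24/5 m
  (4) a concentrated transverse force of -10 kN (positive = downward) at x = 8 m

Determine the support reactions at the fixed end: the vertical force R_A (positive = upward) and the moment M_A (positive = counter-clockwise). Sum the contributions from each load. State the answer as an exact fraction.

Load 1 — triangular load w₀=11 kN/m (0→w₀ over full span):
  R_A = w₀L/2 = 11·12/2 = 66 kN
  M_A = w₀L²/3 = 11·12²/3 = 528 kN·m
Load 2 — applied couple M₀=20 kN·m at a=9 m (b=L-a=3):
  R_A = 0 kN
  M_A = -M₀ = -20 kN·m
Load 3 — applied couple M₀=-16 kN·m at a=24/5 m (b=L-a=36/5):
  R_A = 0 kN
  M_A = -M₀ = -(-16) = 16 kN·m
Load 4 — point force P=-10 kN at a=8 m (b=L-a=4):
  R_A = P = (-10) = -10 kN
  M_A = Pa = (-10)·8 = -80 kN·m
Superposition: R_A = 56 kN, M_A = 444 kN·m

R_A = 56 kN, M_A = 444 kN·m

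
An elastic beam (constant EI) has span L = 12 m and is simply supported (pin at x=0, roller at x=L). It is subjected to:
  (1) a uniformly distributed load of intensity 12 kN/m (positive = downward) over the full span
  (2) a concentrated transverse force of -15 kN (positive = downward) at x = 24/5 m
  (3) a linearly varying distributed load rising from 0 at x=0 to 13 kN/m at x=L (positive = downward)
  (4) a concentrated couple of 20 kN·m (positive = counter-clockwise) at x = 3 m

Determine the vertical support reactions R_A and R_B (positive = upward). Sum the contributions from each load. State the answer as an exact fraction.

Load 1 — uniform load w=12 kN/m over full span:
  R_A = wL/2 = 12·12/2 = 72 kN
  R_B = wL/2 = 12·12/2 = 72 kN
Load 2 — point force P=-15 kN at a=24/5 m (b=L-a=36/5):
  R_A = Pb/L = (-15)·(36/5)/12 = -9 kN
  R_B = Pa/L = (-15)·(24/5)/12 = -6 kN
Load 3 — triangular load w₀=13 kN/m (0→w₀ over full span):
  R_A = w₀L/6 = 13·12/6 = 26 kN
  R_B = w₀L/3 = 13·12/3 = 52 kN
Load 4 — applied couple M₀=20 kN·m at a=3 m (b=L-a=9):
  R_A = M₀/L = 20/12 = 5/3 kN
  R_B = -M₀/L = -20/12 = -5/3 kN
Superposition: R_A = 272/3 kN, R_B = 349/3 kN

R_A = 272/3 kN, R_B = 349/3 kN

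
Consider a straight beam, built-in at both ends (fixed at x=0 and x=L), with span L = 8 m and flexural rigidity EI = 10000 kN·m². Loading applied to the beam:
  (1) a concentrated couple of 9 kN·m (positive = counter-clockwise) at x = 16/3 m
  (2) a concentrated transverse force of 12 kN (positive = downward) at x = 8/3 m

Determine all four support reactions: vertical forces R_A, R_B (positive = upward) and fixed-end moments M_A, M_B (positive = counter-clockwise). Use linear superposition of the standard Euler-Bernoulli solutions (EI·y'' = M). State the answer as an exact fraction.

Load 1 — applied couple M₀=9 kN·m at a=16/3 m (b=L-a=8/3):
  R_A = 6M₀ab/L³ = 6·9·(16/3)·(8/3)/8³ = 3/2 kN
  M_A = M₀b(2a-b)/L² = 9·(8/3)·(2·(16/3)-(8/3))/8² = 3 kN·m
  R_B = -6M₀ab/L³ = -6·9·(16/3)·(8/3)/8³ = -3/2 kN
  M_B = M₀a(2b-a)/L² = 9·(16/3)·(2·(8/3)-(16/3))/8² = 0 kN·m
Load 2 — point force P=12 kN at a=8/3 m (b=L-a=16/3):
  R_A = Pb²(3a+b)/L³ = 12·(16/3)²·(3·(8/3)+(16/3))/8³ = 80/9 kN
  M_A = Pab²/L² = 12·(8/3)·(16/3)²/8² = 128/9 kN·m
  R_B = Pa²(a+3b)/L³ = 12·(8/3)²·((8/3)+3·(16/3))/8³ = 28/9 kN
  M_B = -Pa²b/L² = -12·(8/3)²·(16/3)/8² = -64/9 kN·m
Superposition: R_A = 187/18 kN, M_A = 155/9 kN·m, R_B = 29/18 kN, M_B = -64/9 kN·m

R_A = 187/18 kN, M_A = 155/9 kN·m, R_B = 29/18 kN, M_B = -64/9 kN·m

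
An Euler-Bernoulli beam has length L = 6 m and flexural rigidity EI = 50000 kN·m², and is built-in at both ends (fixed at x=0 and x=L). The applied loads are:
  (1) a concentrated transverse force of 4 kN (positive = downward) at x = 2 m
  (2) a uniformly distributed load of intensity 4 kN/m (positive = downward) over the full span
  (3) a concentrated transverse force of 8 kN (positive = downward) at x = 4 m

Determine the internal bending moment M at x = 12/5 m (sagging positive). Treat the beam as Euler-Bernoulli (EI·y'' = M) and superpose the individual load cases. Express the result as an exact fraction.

M(12/5) = 1948/225 kN·m

Load 1 — point force P=4 kN at a=2 m (b=L-a=4):
  M_1 = Pa²(a+3b)(L-x)/L³ - Pa²b/L²  [x>a] = 4·2²·(2+3·4)·(6-(12/5))/6³ - 4·2²·4/6² = 88/45 kN·m
Load 2 — uniform load w=4 kN/m over full span:
  M_2 = wLx/2 - wL²/12 - wx²/2 = 4·6·(12/5)/2 - 4·6²/12 - 4·(12/5)²/2 = 132/25 kN·m
Load 3 — point force P=8 kN at a=4 m (b=L-a=2):
  M_3 = Pb²(3a+b)x/L³ - Pab²/L²  [x≤a] = 8·2²·(3·4+2)·(12/5)/6³ - 8·4·2²/6² = 64/45 kN·m
Superposition: M = Σ M_i = 1948/225 kN·m ≈ 8.657778 kN·m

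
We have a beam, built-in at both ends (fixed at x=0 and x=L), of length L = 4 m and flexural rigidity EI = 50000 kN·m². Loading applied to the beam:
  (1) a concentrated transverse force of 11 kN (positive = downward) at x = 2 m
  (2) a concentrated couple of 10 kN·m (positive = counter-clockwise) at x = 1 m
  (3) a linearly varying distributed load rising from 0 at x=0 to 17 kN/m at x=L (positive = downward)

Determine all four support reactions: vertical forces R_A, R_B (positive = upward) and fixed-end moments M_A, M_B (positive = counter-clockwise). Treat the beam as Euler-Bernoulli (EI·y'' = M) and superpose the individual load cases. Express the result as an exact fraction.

R_A = 1481/80 kN, M_A = 1523/120 kN·m, R_B = 2119/80 kN, M_B = -639/40 kN·m

Load 1 — point force P=11 kN at a=2 m (b=L-a=2):
  R_A = Pb²(3a+b)/L³ = 11·2²·(3·2+2)/4³ = 11/2 kN
  M_A = Pab²/L² = 11·2·2²/4² = 11/2 kN·m
  R_B = Pa²(a+3b)/L³ = 11·2²·(2+3·2)/4³ = 11/2 kN
  M_B = -Pa²b/L² = -11·2²·2/4² = -11/2 kN·m
Load 2 — applied couple M₀=10 kN·m at a=1 m (b=L-a=3):
  R_A = 6M₀ab/L³ = 6·10·1·3/4³ = 45/16 kN
  M_A = M₀b(2a-b)/L² = 10·3·(2·1-3)/4² = -15/8 kN·m
  R_B = -6M₀ab/L³ = -6·10·1·3/4³ = -45/16 kN
  M_B = M₀a(2b-a)/L² = 10·1·(2·3-1)/4² = 25/8 kN·m
Load 3 — triangular load w₀=17 kN/m (0→w₀ over full span):
  R_A = 3w₀L/20 = 3·17·4/20 = 51/5 kN
  M_A = w₀L²/30 = 17·4²/30 = 136/15 kN·m
  R_B = 7w₀L/20 = 7·17·4/20 = 119/5 kN
  M_B = -w₀L²/20 = -17·4²/20 = -68/5 kN·m
Superposition: R_A = 1481/80 kN, M_A = 1523/120 kN·m, R_B = 2119/80 kN, M_B = -639/40 kN·m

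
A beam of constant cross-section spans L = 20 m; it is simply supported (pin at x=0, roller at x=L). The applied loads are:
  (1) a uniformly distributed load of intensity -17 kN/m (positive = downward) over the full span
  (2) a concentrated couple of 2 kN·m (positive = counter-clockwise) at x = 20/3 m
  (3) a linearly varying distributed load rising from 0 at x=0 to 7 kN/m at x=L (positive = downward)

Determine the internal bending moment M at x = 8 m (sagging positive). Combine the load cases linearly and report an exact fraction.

Load 1 — uniform load w=-17 kN/m over full span:
  M_1 = wx(L-x)/2 = (-17)·8·(20-8)/2 = -816 kN·m
Load 2 — applied couple M₀=2 kN·m at a=20/3 m (b=L-a=40/3):
  M_2 = M₀x/L - M₀  [x>a] = 2·8/20 - 2 = -6/5 kN·m
Load 3 — triangular load w₀=7 kN/m (0→w₀ over full span):
  M_3 = w₀Lx/6 - w₀x³/(6L) = 7·20·8/6 - 7·8³/(6·20) = 784/5 kN·m
Superposition: M = Σ M_i = -3302/5 kN·m ≈ -660.400000 kN·m

M(8) = -3302/5 kN·m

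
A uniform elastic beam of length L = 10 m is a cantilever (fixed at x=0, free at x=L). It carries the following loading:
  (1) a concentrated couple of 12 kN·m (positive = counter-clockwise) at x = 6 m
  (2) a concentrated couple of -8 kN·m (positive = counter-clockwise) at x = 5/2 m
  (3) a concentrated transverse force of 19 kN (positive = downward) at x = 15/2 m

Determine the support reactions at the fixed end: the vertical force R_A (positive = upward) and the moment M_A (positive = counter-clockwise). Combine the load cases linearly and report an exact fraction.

R_A = 19 kN, M_A = 277/2 kN·m

Load 1 — applied couple M₀=12 kN·m at a=6 m (b=L-a=4):
  R_A = 0 kN
  M_A = -M₀ = -12 kN·m
Load 2 — applied couple M₀=-8 kN·m at a=5/2 m (b=L-a=15/2):
  R_A = 0 kN
  M_A = -M₀ = -(-8) = 8 kN·m
Load 3 — point force P=19 kN at a=15/2 m (b=L-a=5/2):
  R_A = P = 19 kN
  M_A = Pa = 19·(15/2) = 285/2 kN·m
Superposition: R_A = 19 kN, M_A = 277/2 kN·m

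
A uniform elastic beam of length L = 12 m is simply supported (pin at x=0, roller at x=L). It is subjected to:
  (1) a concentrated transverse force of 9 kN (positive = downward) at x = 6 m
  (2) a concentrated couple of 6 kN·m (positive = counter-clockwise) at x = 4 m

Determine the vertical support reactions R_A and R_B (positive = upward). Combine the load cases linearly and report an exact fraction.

Load 1 — point force P=9 kN at a=6 m (b=L-a=6):
  R_A = Pb/L = 9·6/12 = 9/2 kN
  R_B = Pa/L = 9·6/12 = 9/2 kN
Load 2 — applied couple M₀=6 kN·m at a=4 m (b=L-a=8):
  R_A = M₀/L = 6/12 = 1/2 kN
  R_B = -M₀/L = -6/12 = -1/2 kN
Superposition: R_A = 5 kN, R_B = 4 kN

R_A = 5 kN, R_B = 4 kN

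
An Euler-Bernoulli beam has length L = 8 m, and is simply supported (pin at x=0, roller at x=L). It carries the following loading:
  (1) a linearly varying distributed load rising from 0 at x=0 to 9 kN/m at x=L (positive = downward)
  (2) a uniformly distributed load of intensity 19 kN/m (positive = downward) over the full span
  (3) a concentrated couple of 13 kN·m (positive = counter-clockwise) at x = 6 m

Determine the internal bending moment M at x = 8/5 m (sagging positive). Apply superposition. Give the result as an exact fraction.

M(8/5) = 14789/125 kN·m

Load 1 — triangular load w₀=9 kN/m (0→w₀ over full span):
  M_1 = w₀Lx/6 - w₀x³/(6L) = 9·8·(8/5)/6 - 9·(8/5)³/(6·8) = 2304/125 kN·m
Load 2 — uniform load w=19 kN/m over full span:
  M_2 = wx(L-x)/2 = 19·(8/5)·(8-(8/5))/2 = 2432/25 kN·m
Load 3 — applied couple M₀=13 kN·m at a=6 m (b=L-a=2):
  M_3 = M₀x/L  [x≤a] = 13·(8/5)/8 = 13/5 kN·m
Superposition: M = Σ M_i = 14789/125 kN·m ≈ 118.312000 kN·m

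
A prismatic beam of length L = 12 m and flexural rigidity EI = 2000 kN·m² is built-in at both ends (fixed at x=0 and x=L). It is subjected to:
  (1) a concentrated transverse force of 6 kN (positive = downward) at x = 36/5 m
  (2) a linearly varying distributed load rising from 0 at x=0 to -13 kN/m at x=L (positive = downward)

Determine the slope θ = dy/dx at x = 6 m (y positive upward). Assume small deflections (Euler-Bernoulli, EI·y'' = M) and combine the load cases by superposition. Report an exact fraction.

Load 1 — point force P=6 kN at a=36/5 m (b=L-a=24/5):
  θ_1 = -Pb²x(2aL-(3a+b)x)/(2L³EI)  [x≤a] = -6·(24/5)²·6·(2·(36/5)·12-(3·(36/5)+(24/5))·6)/(2·12³·2000) = -27/15625 rad
Load 2 — triangular load w₀=-13 kN/m (0→w₀ over full span):
  θ_2 = -w₀(2x(L-x)(L-2x)(x+2L)+x²(L-x)²)/(120LEI) = -(-13)·(2·6·(12-6)·(12-2·6)·(6+2·12)+6²·(12-6)²)/(120·12·2000) = 117/20000 rad
Superposition: θ = Σ θ_i = 2061/500000 rad ≈ 0.004122 rad

θ(6) = 2061/500000 rad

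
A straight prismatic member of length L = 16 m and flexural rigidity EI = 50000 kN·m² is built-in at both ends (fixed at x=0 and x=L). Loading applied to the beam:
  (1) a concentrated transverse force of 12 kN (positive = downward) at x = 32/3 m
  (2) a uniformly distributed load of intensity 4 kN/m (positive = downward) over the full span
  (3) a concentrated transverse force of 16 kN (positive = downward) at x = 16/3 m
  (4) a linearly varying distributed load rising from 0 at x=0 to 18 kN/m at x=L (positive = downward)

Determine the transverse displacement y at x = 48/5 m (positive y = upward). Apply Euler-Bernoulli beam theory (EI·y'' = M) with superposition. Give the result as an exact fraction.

y(48/5) = -198155776/3955078125 m

Load 1 — point force P=12 kN at a=32/3 m (b=L-a=16/3):
  y_1 = -Pb²x²(3aL-(3a+b)x)/(6L³EI)  [x≤a] = -12·(16/3)²·(48/5)²·(3·(32/3)·16-(3·(32/3)+(16/3))·(48/5))/(6·16³·50000) = -1536/390625 m
Load 2 — uniform load w=4 kN/m over full span:
  y_2 = -wx²(L-x)²/(24EI) = -4·(48/5)²·(16-(48/5))²/(24·50000) = -24576/1953125 m
Load 3 — point force P=16 kN at a=16/3 m (b=L-a=32/3):
  y_3 = -Pa²(L-x)²(3bL-(3b+a)(L-x))/(6L³EI)  [x>a] = -16·(16/3)²·(16-(48/5))²·(3·(32/3)·16-(3·(32/3)+(16/3))·(16-(48/5)))/(6·16³·50000) = -131072/31640625 m
Load 4 — triangular load w₀=18 kN/m (0→w₀ over full span):
  y_4 = -w₀x²(L-x)²(x+2L)/(120LEI) = -18·(48/5)²·(16-(48/5))²·((48/5)+2·16)/(120·16·50000) = -1437696/48828125 m
Superposition: y = Σ y_i = -198155776/3955078125 m ≈ -0.050102 m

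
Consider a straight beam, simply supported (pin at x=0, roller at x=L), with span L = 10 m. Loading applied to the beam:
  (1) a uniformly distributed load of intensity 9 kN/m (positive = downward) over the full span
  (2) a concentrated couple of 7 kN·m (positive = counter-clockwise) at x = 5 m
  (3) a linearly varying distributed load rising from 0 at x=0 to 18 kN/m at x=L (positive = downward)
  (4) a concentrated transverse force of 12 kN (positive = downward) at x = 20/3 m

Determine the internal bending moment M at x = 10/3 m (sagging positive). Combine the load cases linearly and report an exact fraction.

M(10/3) = 1841/9 kN·m

Load 1 — uniform load w=9 kN/m over full span:
  M_1 = wx(L-x)/2 = 9·(10/3)·(10-(10/3))/2 = 100 kN·m
Load 2 — applied couple M₀=7 kN·m at a=5 m (b=L-a=5):
  M_2 = M₀x/L  [x≤a] = 7·(10/3)/10 = 7/3 kN·m
Load 3 — triangular load w₀=18 kN/m (0→w₀ over full span):
  M_3 = w₀Lx/6 - w₀x³/(6L) = 18·10·(10/3)/6 - 18·(10/3)³/(6·10) = 800/9 kN·m
Load 4 — point force P=12 kN at a=20/3 m (b=L-a=10/3):
  M_4 = Pbx/L  [x≤a] = 12·(10/3)·(10/3)/10 = 40/3 kN·m
Superposition: M = Σ M_i = 1841/9 kN·m ≈ 204.555556 kN·m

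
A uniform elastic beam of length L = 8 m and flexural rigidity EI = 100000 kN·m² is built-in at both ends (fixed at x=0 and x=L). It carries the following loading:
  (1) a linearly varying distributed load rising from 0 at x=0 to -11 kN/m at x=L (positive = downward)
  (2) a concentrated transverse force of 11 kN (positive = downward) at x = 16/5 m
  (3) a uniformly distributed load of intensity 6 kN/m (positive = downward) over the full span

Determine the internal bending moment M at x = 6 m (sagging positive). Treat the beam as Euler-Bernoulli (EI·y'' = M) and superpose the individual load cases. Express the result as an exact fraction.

Load 1 — triangular load w₀=-11 kN/m (0→w₀ over full span):
  M_1 = 3w₀Lx/20 - w₀L²/30 - w₀x³/(6L) = 3·(-11)·8·6/20 - (-11)·8²/30 - (-11)·6³/(6·8) = -187/30 kN·m
Load 2 — point force P=11 kN at a=16/5 m (b=L-a=24/5):
  M_2 = Pa²(a+3b)(L-x)/L³ - Pa²b/L²  [x>a] = 11·(16/5)²·((16/5)+3·(24/5))·(8-6)/8³ - 11·(16/5)²·(24/5)/8² = -88/125 kN·m
Load 3 — uniform load w=6 kN/m over full span:
  M_3 = wLx/2 - wL²/12 - wx²/2 = 6·8·6/2 - 6·8²/12 - 6·6²/2 = 4 kN·m
Superposition: M = Σ M_i = -2203/750 kN·m ≈ -2.937333 kN·m

M(6) = -2203/750 kN·m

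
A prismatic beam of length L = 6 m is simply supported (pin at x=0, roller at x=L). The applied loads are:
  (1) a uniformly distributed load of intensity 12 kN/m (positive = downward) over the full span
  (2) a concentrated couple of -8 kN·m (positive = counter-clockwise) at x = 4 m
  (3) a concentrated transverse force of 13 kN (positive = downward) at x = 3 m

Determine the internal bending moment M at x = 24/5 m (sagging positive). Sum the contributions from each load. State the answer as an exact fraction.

M(24/5) = 1099/25 kN·m

Load 1 — uniform load w=12 kN/m over full span:
  M_1 = wx(L-x)/2 = 12·(24/5)·(6-(24/5))/2 = 864/25 kN·m
Load 2 — applied couple M₀=-8 kN·m at a=4 m (b=L-a=2):
  M_2 = M₀x/L - M₀  [x>a] = (-8)·(24/5)/6 - (-8) = 8/5 kN·m
Load 3 — point force P=13 kN at a=3 m (b=L-a=3):
  M_3 = Pa(L-x)/L  [x>a] = 13·3·(6-(24/5))/6 = 39/5 kN·m
Superposition: M = Σ M_i = 1099/25 kN·m ≈ 43.960000 kN·m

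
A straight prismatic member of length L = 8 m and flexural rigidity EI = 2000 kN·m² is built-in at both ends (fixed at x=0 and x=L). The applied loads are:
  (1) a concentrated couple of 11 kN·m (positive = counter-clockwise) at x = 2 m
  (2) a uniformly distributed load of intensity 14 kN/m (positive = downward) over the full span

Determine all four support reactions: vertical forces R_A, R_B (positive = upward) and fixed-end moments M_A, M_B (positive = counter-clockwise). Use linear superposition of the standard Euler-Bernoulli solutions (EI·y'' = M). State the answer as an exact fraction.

Load 1 — applied couple M₀=11 kN·m at a=2 m (b=L-a=6):
  R_A = 6M₀ab/L³ = 6·11·2·6/8³ = 99/64 kN
  M_A = M₀b(2a-b)/L² = 11·6·(2·2-6)/8² = -33/16 kN·m
  R_B = -6M₀ab/L³ = -6·11·2·6/8³ = -99/64 kN
  M_B = M₀a(2b-a)/L² = 11·2·(2·6-2)/8² = 55/16 kN·m
Load 2 — uniform load w=14 kN/m over full span:
  R_A = wL/2 = 14·8/2 = 56 kN
  M_A = wL²/12 = 14·8²/12 = 224/3 kN·m
  R_B = wL/2 = 14·8/2 = 56 kN
  M_B = -wL²/12 = -14·8²/12 = -224/3 kN·m
Superposition: R_A = 3683/64 kN, M_A = 3485/48 kN·m, R_B = 3485/64 kN, M_B = -3419/48 kN·m

R_A = 3683/64 kN, M_A = 3485/48 kN·m, R_B = 3485/64 kN, M_B = -3419/48 kN·m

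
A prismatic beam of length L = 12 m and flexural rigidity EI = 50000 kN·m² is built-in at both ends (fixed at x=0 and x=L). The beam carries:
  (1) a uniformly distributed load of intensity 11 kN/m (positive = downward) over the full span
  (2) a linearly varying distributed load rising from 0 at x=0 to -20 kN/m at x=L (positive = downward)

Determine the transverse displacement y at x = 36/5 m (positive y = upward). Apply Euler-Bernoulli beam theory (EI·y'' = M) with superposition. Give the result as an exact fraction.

y(36/5) = -5832/9765625 m

Load 1 — uniform load w=11 kN/m over full span:
  y_1 = -wx²(L-x)²/(24EI) = -11·(36/5)²·(12-(36/5))²/(24·50000) = -21384/1953125 m
Load 2 — triangular load w₀=-20 kN/m (0→w₀ over full span):
  y_2 = -w₀x²(L-x)²(x+2L)/(120LEI) = -(-20)·(36/5)²·(12-(36/5))²·((36/5)+2·12)/(120·12·50000) = 101088/9765625 m
Superposition: y = Σ y_i = -5832/9765625 m ≈ -0.000597 m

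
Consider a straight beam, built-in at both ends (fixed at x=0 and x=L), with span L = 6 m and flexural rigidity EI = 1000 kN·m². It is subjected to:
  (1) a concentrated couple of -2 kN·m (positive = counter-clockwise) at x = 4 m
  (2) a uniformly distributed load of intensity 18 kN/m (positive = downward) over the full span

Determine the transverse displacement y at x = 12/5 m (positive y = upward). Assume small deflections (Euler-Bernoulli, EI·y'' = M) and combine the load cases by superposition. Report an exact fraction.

Load 1 — applied couple M₀=-2 kN·m at a=4 m (b=L-a=2):
  y_1 = (R_Ax³/6 - M_Ax²/2)/EI  [x≤a] with R_A=-4/9, M_A=-2/3 = ((-4/9)·(12/5)³/6 - (-2/3)·(12/5)²/2)/1000 = 14/15625 m
Load 2 — uniform load w=18 kN/m over full span:
  y_2 = -wx²(L-x)²/(24EI) = -18·(12/5)²·(6-(12/5))²/(24·1000) = -4374/78125 m
Superposition: y = Σ y_i = -4304/78125 m ≈ -0.055091 m

y(12/5) = -4304/78125 m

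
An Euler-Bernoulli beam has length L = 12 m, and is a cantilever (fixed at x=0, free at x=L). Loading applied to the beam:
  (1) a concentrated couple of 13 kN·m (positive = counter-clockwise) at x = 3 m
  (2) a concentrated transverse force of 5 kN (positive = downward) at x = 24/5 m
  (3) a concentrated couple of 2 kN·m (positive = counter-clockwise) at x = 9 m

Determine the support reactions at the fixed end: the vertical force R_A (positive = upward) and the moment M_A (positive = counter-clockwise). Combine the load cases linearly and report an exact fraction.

Load 1 — applied couple M₀=13 kN·m at a=3 m (b=L-a=9):
  R_A = 0 kN
  M_A = -M₀ = -13 kN·m
Load 2 — point force P=5 kN at a=24/5 m (b=L-a=36/5):
  R_A = P = 5 kN
  M_A = Pa = 5·(24/5) = 24 kN·m
Load 3 — applied couple M₀=2 kN·m at a=9 m (b=L-a=3):
  R_A = 0 kN
  M_A = -M₀ = -2 kN·m
Superposition: R_A = 5 kN, M_A = 9 kN·m

R_A = 5 kN, M_A = 9 kN·m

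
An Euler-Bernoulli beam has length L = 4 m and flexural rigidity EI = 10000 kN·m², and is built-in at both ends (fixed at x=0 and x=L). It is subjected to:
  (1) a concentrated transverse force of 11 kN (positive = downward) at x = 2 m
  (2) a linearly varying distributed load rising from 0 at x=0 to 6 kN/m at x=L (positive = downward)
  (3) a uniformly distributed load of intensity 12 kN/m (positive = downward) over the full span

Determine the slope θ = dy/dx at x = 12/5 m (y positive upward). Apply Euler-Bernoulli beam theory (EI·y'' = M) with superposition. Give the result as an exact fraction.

θ(12/5) = 851/1562500 rad

Load 1 — point force P=11 kN at a=2 m (b=L-a=2):
  θ_1 = Pa²(L-x)(2bL-(3b+a)(L-x))/(2L³EI)  [x>a] = 11·2²·(4-(12/5))·(2·2·4-(3·2+2)·(4-(12/5)))/(2·4³·10000) = 11/62500 rad
Load 2 — triangular load w₀=6 kN/m (0→w₀ over full span):
  θ_2 = -w₀(2x(L-x)(L-2x)(x+2L)+x²(L-x)²)/(120LEI) = -6·(2·(12/5)·(4-(12/5))·(4-2·(12/5))·((12/5)+2·4)+(12/5)²·(4-(12/5))²)/(120·4·10000) = 24/390625 rad
Load 3 — uniform load w=12 kN/m over full span:
  θ_3 = -wx(L-x)(L-2x)/(12EI) = -12·(12/5)·(4-(12/5))·(4-2·(12/5))/(12·10000) = 24/78125 rad
Superposition: θ = Σ θ_i = 851/1562500 rad ≈ 0.000545 rad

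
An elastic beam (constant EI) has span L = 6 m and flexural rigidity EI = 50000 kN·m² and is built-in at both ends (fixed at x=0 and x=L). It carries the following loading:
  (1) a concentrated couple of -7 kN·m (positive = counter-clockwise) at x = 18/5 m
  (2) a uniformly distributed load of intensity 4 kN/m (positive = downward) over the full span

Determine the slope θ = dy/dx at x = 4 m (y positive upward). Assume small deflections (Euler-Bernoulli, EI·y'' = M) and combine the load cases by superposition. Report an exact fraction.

θ(4) = 137/1875000 rad

Load 1 — applied couple M₀=-7 kN·m at a=18/5 m (b=L-a=12/5):
  θ_1 = (R_Ax²/2 - M_Ax - M₀(x-a))/EI  [x>a] with R_A=-42/25, M_A=-56/25 = ((-42/25)·4²/2 - (-56/25)·4 - (-7)·(4-(18/5)))/50000 = -21/625000 rad
Load 2 — uniform load w=4 kN/m over full span:
  θ_2 = -wx(L-x)(L-2x)/(12EI) = -4·4·(6-4)·(6-2·4)/(12·50000) = 1/9375 rad
Superposition: θ = Σ θ_i = 137/1875000 rad ≈ 0.000073 rad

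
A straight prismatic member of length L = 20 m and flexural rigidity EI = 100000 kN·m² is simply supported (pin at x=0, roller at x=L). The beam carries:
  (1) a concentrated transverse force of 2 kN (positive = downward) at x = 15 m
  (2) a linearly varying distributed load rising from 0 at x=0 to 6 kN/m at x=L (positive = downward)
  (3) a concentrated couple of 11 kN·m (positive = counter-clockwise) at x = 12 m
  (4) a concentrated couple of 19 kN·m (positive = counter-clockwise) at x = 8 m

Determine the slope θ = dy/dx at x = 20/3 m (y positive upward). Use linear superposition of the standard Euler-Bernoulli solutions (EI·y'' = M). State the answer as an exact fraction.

Load 1 — point force P=2 kN at a=15 m (b=L-a=5):
  θ_1 = -Pb(L²-b²-3x²)/(6LEI)  [x≤a] = -2·5·(20²-5²-3·(20/3)²)/(6·20·100000) = -29/144000 rad
Load 2 — triangular load w₀=6 kN/m (0→w₀ over full span):
  θ_2 = -w₀(7L⁴-30L²x²+15x⁴)/(360LEI) = -6·(7·20⁴-30·20²·(20/3)²+15·(20/3)⁴)/(360·20·100000) = -52/10125 rad
Load 3 — applied couple M₀=11 kN·m at a=12 m (b=L-a=8):
  θ_3 = (M₀x²/(2L)+C₁)/EI  [x≤a] with C₁=M₀(3b²-L²)/(6L)=-286/15 = (11·(20/3)²/(2·20)+(-286/15))/100000 = -77/1125000 rad
Load 4 — applied couple M₀=19 kN·m at a=8 m (b=L-a=12):
  θ_4 = (M₀x²/(2L)+C₁)/EI  [x≤a] with C₁=M₀(3b²-L²)/(6L)=76/15 = (19·(20/3)²/(2·20)+(76/15))/100000 = 589/2250000 rad
Superposition: θ = Σ θ_i = -166661/32400000 rad ≈ -0.005144 rad

θ(20/3) = -166661/32400000 rad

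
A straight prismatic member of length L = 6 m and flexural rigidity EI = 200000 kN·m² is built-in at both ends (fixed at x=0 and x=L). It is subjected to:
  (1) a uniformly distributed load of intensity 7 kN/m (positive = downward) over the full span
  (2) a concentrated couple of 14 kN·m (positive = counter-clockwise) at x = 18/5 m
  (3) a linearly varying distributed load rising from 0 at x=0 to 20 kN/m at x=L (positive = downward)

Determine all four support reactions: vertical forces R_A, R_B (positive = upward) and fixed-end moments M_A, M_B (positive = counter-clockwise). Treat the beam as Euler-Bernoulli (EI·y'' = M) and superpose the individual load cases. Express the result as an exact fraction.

R_A = 1059/25 kN, M_A = 1237/25 kN·m, R_B = 1491/25 kN, M_B = -1383/25 kN·m

Load 1 — uniform load w=7 kN/m over full span:
  R_A = wL/2 = 7·6/2 = 21 kN
  M_A = wL²/12 = 7·6²/12 = 21 kN·m
  R_B = wL/2 = 7·6/2 = 21 kN
  M_B = -wL²/12 = -7·6²/12 = -21 kN·m
Load 2 — applied couple M₀=14 kN·m at a=18/5 m (b=L-a=12/5):
  R_A = 6M₀ab/L³ = 6·14·(18/5)·(12/5)/6³ = 84/25 kN
  M_A = M₀b(2a-b)/L² = 14·(12/5)·(2·(18/5)-(12/5))/6² = 112/25 kN·m
  R_B = -6M₀ab/L³ = -6·14·(18/5)·(12/5)/6³ = -84/25 kN
  M_B = M₀a(2b-a)/L² = 14·(18/5)·(2·(12/5)-(18/5))/6² = 42/25 kN·m
Load 3 — triangular load w₀=20 kN/m (0→w₀ over full span):
  R_A = 3w₀L/20 = 3·20·6/20 = 18 kN
  M_A = w₀L²/30 = 20·6²/30 = 24 kN·m
  R_B = 7w₀L/20 = 7·20·6/20 = 42 kN
  M_B = -w₀L²/20 = -20·6²/20 = -36 kN·m
Superposition: R_A = 1059/25 kN, M_A = 1237/25 kN·m, R_B = 1491/25 kN, M_B = -1383/25 kN·m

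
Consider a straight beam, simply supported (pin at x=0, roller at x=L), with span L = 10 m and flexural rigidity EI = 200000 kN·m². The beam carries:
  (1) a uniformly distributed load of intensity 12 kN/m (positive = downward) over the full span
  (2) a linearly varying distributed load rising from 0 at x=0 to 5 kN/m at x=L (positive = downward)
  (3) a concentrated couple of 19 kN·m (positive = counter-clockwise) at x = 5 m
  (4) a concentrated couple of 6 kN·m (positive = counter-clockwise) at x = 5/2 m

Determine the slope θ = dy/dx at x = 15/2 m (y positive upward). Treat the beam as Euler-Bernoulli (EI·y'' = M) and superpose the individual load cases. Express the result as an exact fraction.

θ(15/2) = 187433/92160000 rad

Load 1 — uniform load w=12 kN/m over full span:
  θ_1 = -w(L³-6Lx²+4x³)/(24EI) = -12·(10³-6·10·(15/2)²+4·(15/2)³)/(24·200000) = 11/6400 rad
Load 2 — triangular load w₀=5 kN/m (0→w₀ over full span):
  θ_2 = -w₀(7L⁴-30L²x²+15x⁴)/(360LEI) = -5·(7·10⁴-30·10²·(15/2)²+15·(15/2)⁴)/(360·10·200000) = 1313/3686400 rad
Load 3 — applied couple M₀=19 kN·m at a=5 m (b=L-a=5):
  θ_3 = (M₀x²/(2L)-M₀(x-a)+C₁)/EI  [x>a] with C₁=M₀(3b²-L²)/(6L)=-95/12 = (19·(15/2)²/(2·10)-19·((15/2)-5)+(-95/12))/200000 = -19/1920000 rad
Load 4 — applied couple M₀=6 kN·m at a=5/2 m (b=L-a=15/2):
  θ_4 = (M₀x²/(2L)-M₀(x-a)+C₁)/EI  [x>a] with C₁=M₀(3b²-L²)/(6L)=55/8 = (6·(15/2)²/(2·10)-6·((15/2)-(5/2))+(55/8))/200000 = -1/32000 rad
Superposition: θ = Σ θ_i = 187433/92160000 rad ≈ 0.002034 rad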